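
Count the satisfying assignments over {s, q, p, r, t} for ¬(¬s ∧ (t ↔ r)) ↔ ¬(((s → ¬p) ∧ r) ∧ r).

20

Initial set: {(¬(¬s ∧ (t ↔ r)) ↔ ¬(((s → ¬p) ∧ r) ∧ r))}.
(¬(¬s ∧ (t ↔ r)) ↔ ¬(((s → ¬p) ∧ r) ∧ r)): β-rule — branch into ¬(¬s ∧ (t ↔ r)), ¬(((s → ¬p) ∧ r) ∧ r)  //  ¬¬(¬s ∧ (t ↔ r)), ¬¬(((s → ¬p) ∧ r) ∧ r).
  branch 1 (add ¬(¬s ∧ (t ↔ r)), ¬(((s → ¬p) ∧ r) ∧ r)):
    ¬(¬s ∧ (t ↔ r)): β-rule — branch into ¬¬s  //  ¬(t ↔ r).
      branch 1.1 (add ¬¬s):
        ¬(((s → ¬p) ∧ r) ∧ r): β-rule — branch into ¬((s → ¬p) ∧ r)  //  ¬r.
          branch 1.1.1 (add ¬((s → ¬p) ∧ r)):
            ¬((s → ¬p) ∧ r): β-rule — branch into ¬(s → ¬p)  //  ¬r.
              branch 1.1.1.1 (add ¬(s → ¬p)):
                ¬(s → ¬p): α-rule — add s, ¬¬p.
                ○ open, literals {p=true, s=true}.
              branch 1.1.1.2 (add ¬r):
                ○ open, literals {r=false, s=true}.
          branch 1.1.2 (add ¬r):
            ○ open, literals {r=false, s=true}.
      branch 1.2 (add ¬(t ↔ r)):
        ¬(((s → ¬p) ∧ r) ∧ r): β-rule — branch into ¬((s → ¬p) ∧ r)  //  ¬r.
          branch 1.2.1 (add ¬((s → ¬p) ∧ r)):
            ¬(t ↔ r): β-rule — branch into t, ¬r  //  ¬t, r.
              branch 1.2.1.1 (add t, ¬r):
                ¬((s → ¬p) ∧ r): β-rule — branch into ¬(s → ¬p)  //  ¬r.
                  branch 1.2.1.1.1 (add ¬(s → ¬p)):
                    ¬(s → ¬p): α-rule — add s, ¬¬p.
                    ○ open, literals {p=true, r=false, s=true, t=true}.
                  branch 1.2.1.1.2 (add ¬r):
                    ○ open, literals {r=false, t=true}.
              branch 1.2.1.2 (add ¬t, r):
                ¬((s → ¬p) ∧ r): β-rule — branch into ¬(s → ¬p)  //  ¬r.
                  branch 1.2.1.2.1 (add ¬(s → ¬p)):
                    ¬(s → ¬p): α-rule — add s, ¬¬p.
                    ○ open, literals {p=true, r=true, s=true, t=false}.
                  branch 1.2.1.2.2 (add ¬r):
                    × closes — contains both r and ¬r.
          branch 1.2.2 (add ¬r):
            ¬(t ↔ r): β-rule — branch into t, ¬r  //  ¬t, r.
              branch 1.2.2.1 (add t, ¬r):
                ○ open, literals {r=false, t=true}.
              branch 1.2.2.2 (add ¬t, r):
                × closes — contains both r and ¬r.
  branch 2 (add ¬¬(¬s ∧ (t ↔ r)), ¬¬(((s → ¬p) ∧ r) ∧ r)):
    ¬¬(¬s ∧ (t ↔ r)): α-rule — add ¬s, (t ↔ r).
    ¬¬(((s → ¬p) ∧ r) ∧ r): α-rule — add ((s → ¬p) ∧ r), r.
    ((s → ¬p) ∧ r): α-rule — add (s → ¬p), r.
    (t ↔ r): β-rule — branch into t, r  //  ¬t, ¬r.
      branch 2.1 (add t, r):
        (s → ¬p): β-rule — branch into ¬s  //  ¬p.
          branch 2.1.1 (add ¬s):
            ○ open, literals {r=true, s=false, t=true}.
          branch 2.1.2 (add ¬p):
            ○ open, literals {p=false, r=true, s=false, t=true}.
      branch 2.2 (add ¬t, ¬r):
        × closes — contains both r and ¬r.
3 branches closed, 9 open.
Each open branch fixes some atoms; the unmentioned ones are free. Counting distinct full assignments: branch {p=true, s=true} (q, r, t) contributes 8 new; branch {r=false, s=true} (q, p, t) contributes 4 new; branch {r=false, s=true} (q, p, t) contributes 0 new; branch {p=true, r=false, s=true, t=true} (q) contributes 0 new; branch {r=false, t=true} (s, q, p) contributes 4 new; branch {p=true, r=true, s=true, t=false} (q) contributes 0 new; branch {r=false, t=true} (s, q, p) contributes 0 new; branch {r=true, s=false, t=true} (q, p) contributes 4 new; branch {p=false, r=true, s=false, t=true} (q) contributes 0 new. Total: 20.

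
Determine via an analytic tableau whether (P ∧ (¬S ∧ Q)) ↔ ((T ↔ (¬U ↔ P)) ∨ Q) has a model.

Initial set: {((P ∧ (¬S ∧ Q)) ↔ ((T ↔ (¬U ↔ P)) ∨ Q))}.
((P ∧ (¬S ∧ Q)) ↔ ((T ↔ (¬U ↔ P)) ∨ Q)): β-rule — branch into (P ∧ (¬S ∧ Q)), ((T ↔ (¬U ↔ P)) ∨ Q)  //  ¬(P ∧ (¬S ∧ Q)), ¬((T ↔ (¬U ↔ P)) ∨ Q).
  branch 1 (add (P ∧ (¬S ∧ Q)), ((T ↔ (¬U ↔ P)) ∨ Q)):
    (P ∧ (¬S ∧ Q)): α-rule — add P, (¬S ∧ Q).
    (¬S ∧ Q): α-rule — add ¬S, Q.
    ((T ↔ (¬U ↔ P)) ∨ Q): β-rule — branch into (T ↔ (¬U ↔ P))  //  Q.
      branch 1.1 (add (T ↔ (¬U ↔ P))):
        (T ↔ (¬U ↔ P)): β-rule — branch into T, (¬U ↔ P)  //  ¬T, ¬(¬U ↔ P).
          branch 1.1.1 (add T, (¬U ↔ P)):
            (¬U ↔ P): β-rule — branch into ¬U, P  //  ¬¬U, ¬P.
              branch 1.1.1.1 (add ¬U, P):
                ○ open, literals {P=T, Q=T, S=F, T=T, U=F}.
              branch 1.1.1.2 (add ¬¬U, ¬P):
                × closes — contains both P and ¬P.
          branch 1.1.2 (add ¬T, ¬(¬U ↔ P)):
            ¬(¬U ↔ P): β-rule — branch into ¬U, ¬P  //  ¬¬U, P.
              branch 1.1.2.1 (add ¬U, ¬P):
                × closes — contains both P and ¬P.
              branch 1.1.2.2 (add ¬¬U, P):
                ○ open, literals {P=T, Q=T, S=F, T=F, U=T}.
      branch 1.2 (add Q):
        ○ open, literals {P=T, Q=T, S=F}.
  branch 2 (add ¬(P ∧ (¬S ∧ Q)), ¬((T ↔ (¬U ↔ P)) ∨ Q)):
    ¬((T ↔ (¬U ↔ P)) ∨ Q): α-rule — add ¬(T ↔ (¬U ↔ P)), ¬Q.
    ¬(P ∧ (¬S ∧ Q)): β-rule — branch into ¬P  //  ¬(¬S ∧ Q).
      branch 2.1 (add ¬P):
        ¬(T ↔ (¬U ↔ P)): β-rule — branch into T, ¬(¬U ↔ P)  //  ¬T, (¬U ↔ P).
          branch 2.1.1 (add T, ¬(¬U ↔ P)):
            ¬(¬U ↔ P): β-rule — branch into ¬U, ¬P  //  ¬¬U, P.
              branch 2.1.1.1 (add ¬U, ¬P):
                ○ open, literals {P=F, Q=F, T=T, U=F}.
              branch 2.1.1.2 (add ¬¬U, P):
                × closes — contains both P and ¬P.
          branch 2.1.2 (add ¬T, (¬U ↔ P)):
            (¬U ↔ P): β-rule — branch into ¬U, P  //  ¬¬U, ¬P.
              branch 2.1.2.1 (add ¬U, P):
                × closes — contains both P and ¬P.
              branch 2.1.2.2 (add ¬¬U, ¬P):
                ○ open, literals {P=F, Q=F, T=F, U=T}.
      branch 2.2 (add ¬(¬S ∧ Q)):
        ¬(T ↔ (¬U ↔ P)): β-rule — branch into T, ¬(¬U ↔ P)  //  ¬T, (¬U ↔ P).
          branch 2.2.1 (add T, ¬(¬U ↔ P)):
            ¬(¬S ∧ Q): β-rule — branch into ¬¬S  //  ¬Q.
              branch 2.2.1.1 (add ¬¬S):
                ¬(¬U ↔ P): β-rule — branch into ¬U, ¬P  //  ¬¬U, P.
                  branch 2.2.1.1.1 (add ¬U, ¬P):
                    ○ open, literals {P=F, Q=F, S=T, T=T, U=F}.
                  branch 2.2.1.1.2 (add ¬¬U, P):
                    ○ open, literals {P=T, Q=F, S=T, T=T, U=T}.
              branch 2.2.1.2 (add ¬Q):
                ¬(¬U ↔ P): β-rule — branch into ¬U, ¬P  //  ¬¬U, P.
                  branch 2.2.1.2.1 (add ¬U, ¬P):
                    ○ open, literals {P=F, Q=F, T=T, U=F}.
                  branch 2.2.1.2.2 (add ¬¬U, P):
                    ○ open, literals {P=T, Q=F, T=T, U=T}.
          branch 2.2.2 (add ¬T, (¬U ↔ P)):
            ¬(¬S ∧ Q): β-rule — branch into ¬¬S  //  ¬Q.
              branch 2.2.2.1 (add ¬¬S):
                (¬U ↔ P): β-rule — branch into ¬U, P  //  ¬¬U, ¬P.
                  branch 2.2.2.1.1 (add ¬U, P):
                    ○ open, literals {P=T, Q=F, S=T, T=F, U=F}.
                  branch 2.2.2.1.2 (add ¬¬U, ¬P):
                    ○ open, literals {P=F, Q=F, S=T, T=F, U=T}.
              branch 2.2.2.2 (add ¬Q):
                (¬U ↔ P): β-rule — branch into ¬U, P  //  ¬¬U, ¬P.
                  branch 2.2.2.2.1 (add ¬U, P):
                    ○ open, literals {P=T, Q=F, T=F, U=F}.
                  branch 2.2.2.2.2 (add ¬¬U, ¬P):
                    ○ open, literals {P=F, Q=F, T=F, U=T}.
4 branches closed, 13 open.
An open branch gives a satisfying assignment: P=T, Q=T, S=F, T=T, U=F.

Satisfiable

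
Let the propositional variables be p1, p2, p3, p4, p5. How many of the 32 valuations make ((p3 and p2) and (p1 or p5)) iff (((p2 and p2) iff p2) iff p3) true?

Initial set: {(((p3 and p2) and (p1 or p5)) iff (((p2 and p2) iff p2) iff p3))}.
(((p3 and p2) and (p1 or p5)) iff (((p2 and p2) iff p2) iff p3)): β-rule — branch into ((p3 and p2) and (p1 or p5)), (((p2 and p2) iff p2) iff p3)  //  not ((p3 and p2) and (p1 or p5)), not (((p2 and p2) iff p2) iff p3).
  branch 1 (add ((p3 and p2) and (p1 or p5)), (((p2 and p2) iff p2) iff p3)):
    ((p3 and p2) and (p1 or p5)): α-rule — add (p3 and p2), (p1 or p5).
    (p3 and p2): α-rule — add p3, p2.
    (((p2 and p2) iff p2) iff p3): β-rule — branch into ((p2 and p2) iff p2), p3  //  not ((p2 and p2) iff p2), not p3.
      branch 1.1 (add ((p2 and p2) iff p2), p3):
        (p1 or p5): β-rule — branch into p1  //  p5.
          branch 1.1.1 (add p1):
            ((p2 and p2) iff p2): β-rule — branch into (p2 and p2), p2  //  not (p2 and p2), not p2.
              branch 1.1.1.1 (add (p2 and p2), p2):
                (p2 and p2): α-rule — add p2, p2.
                ○ open, literals {p1=T, p2=T, p3=T}.
              branch 1.1.1.2 (add not (p2 and p2), not p2):
                × closes — contains both p2 and not p2.
          branch 1.1.2 (add p5):
            ((p2 and p2) iff p2): β-rule — branch into (p2 and p2), p2  //  not (p2 and p2), not p2.
              branch 1.1.2.1 (add (p2 and p2), p2):
                (p2 and p2): α-rule — add p2, p2.
                ○ open, literals {p2=T, p3=T, p5=T}.
              branch 1.1.2.2 (add not (p2 and p2), not p2):
                × closes — contains both p2 and not p2.
      branch 1.2 (add not ((p2 and p2) iff p2), not p3):
        × closes — contains both p3 and not p3.
  branch 2 (add not ((p3 and p2) and (p1 or p5)), not (((p2 and p2) iff p2) iff p3)):
    not ((p3 and p2) and (p1 or p5)): β-rule — branch into not (p3 and p2)  //  not (p1 or p5).
      branch 2.1 (add not (p3 and p2)):
        not (((p2 and p2) iff p2) iff p3): β-rule — branch into ((p2 and p2) iff p2), not p3  //  not ((p2 and p2) iff p2), p3.
          branch 2.1.1 (add ((p2 and p2) iff p2), not p3):
            not (p3 and p2): β-rule — branch into not p3  //  not p2.
              branch 2.1.1.1 (add not p3):
                ((p2 and p2) iff p2): β-rule — branch into (p2 and p2), p2  //  not (p2 and p2), not p2.
                  branch 2.1.1.1.1 (add (p2 and p2), p2):
                    (p2 and p2): α-rule — add p2, p2.
                    ○ open, literals {p2=T, p3=F}.
                  branch 2.1.1.1.2 (add not (p2 and p2), not p2):
                    not (p2 and p2): β-rule — branch into not p2  //  not p2.
                      branch 2.1.1.1.2.1 (add not p2):
                        ○ open, literals {p2=F, p3=F}.
                      branch 2.1.1.1.2.2 (add not p2):
                        ○ open, literals {p2=F, p3=F}.
              branch 2.1.1.2 (add not p2):
                ((p2 and p2) iff p2): β-rule — branch into (p2 and p2), p2  //  not (p2 and p2), not p2.
                  branch 2.1.1.2.1 (add (p2 and p2), p2):
                    × closes — contains both p2 and not p2.
                  branch 2.1.1.2.2 (add not (p2 and p2), not p2):
                    not (p2 and p2): β-rule — branch into not p2  //  not p2.
                      branch 2.1.1.2.2.1 (add not p2):
                        ○ open, literals {p2=F, p3=F}.
                      branch 2.1.1.2.2.2 (add not p2):
                        ○ open, literals {p2=F, p3=F}.
          branch 2.1.2 (add not ((p2 and p2) iff p2), p3):
            not (p3 and p2): β-rule — branch into not p3  //  not p2.
              branch 2.1.2.1 (add not p3):
                × closes — contains both p3 and not p3.
              branch 2.1.2.2 (add not p2):
                not ((p2 and p2) iff p2): β-rule — branch into (p2 and p2), not p2  //  not (p2 and p2), p2.
                  branch 2.1.2.2.1 (add (p2 and p2), not p2):
                    (p2 and p2): α-rule — add p2, p2.
                    × closes — contains both p2 and not p2.
                  branch 2.1.2.2.2 (add not (p2 and p2), p2):
                    × closes — contains both p2 and not p2.
      branch 2.2 (add not (p1 or p5)):
        not (p1 or p5): α-rule — add not p1, not p5.
        not (((p2 and p2) iff p2) iff p3): β-rule — branch into ((p2 and p2) iff p2), not p3  //  not ((p2 and p2) iff p2), p3.
          branch 2.2.1 (add ((p2 and p2) iff p2), not p3):
            ((p2 and p2) iff p2): β-rule — branch into (p2 and p2), p2  //  not (p2 and p2), not p2.
              branch 2.2.1.1 (add (p2 and p2), p2):
                (p2 and p2): α-rule — add p2, p2.
                ○ open, literals {p1=F, p2=T, p3=F, p5=F}.
              branch 2.2.1.2 (add not (p2 and p2), not p2):
                not (p2 and p2): β-rule — branch into not p2  //  not p2.
                  branch 2.2.1.2.1 (add not p2):
                    ○ open, literals {p1=F, p2=F, p3=F, p5=F}.
                  branch 2.2.1.2.2 (add not p2):
                    ○ open, literals {p1=F, p2=F, p3=F, p5=F}.
          branch 2.2.2 (add not ((p2 and p2) iff p2), p3):
            not ((p2 and p2) iff p2): β-rule — branch into (p2 and p2), not p2  //  not (p2 and p2), p2.
              branch 2.2.2.1 (add (p2 and p2), not p2):
                (p2 and p2): α-rule — add p2, p2.
                × closes — contains both p2 and not p2.
              branch 2.2.2.2 (add not (p2 and p2), p2):
                not (p2 and p2): β-rule — branch into not p2  //  not p2.
                  branch 2.2.2.2.1 (add not p2):
                    × closes — contains both p2 and not p2.
                  branch 2.2.2.2.2 (add not p2):
                    × closes — contains both p2 and not p2.
10 branches closed, 10 open.
Each open branch fixes some atoms; the unmentioned ones are free. Counting distinct full assignments: branch {p1=T, p2=T, p3=T} (p4, p5) contributes 4 new; branch {p2=T, p3=T, p5=T} (p1, p4) contributes 2 new; branch {p2=T, p3=F} (p1, p4, p5) contributes 8 new; branch {p2=F, p3=F} (p1, p4, p5) contributes 8 new; branch {p2=F, p3=F} (p1, p4, p5) contributes 0 new; branch {p2=F, p3=F} (p1, p4, p5) contributes 0 new; branch {p2=F, p3=F} (p1, p4, p5) contributes 0 new; branch {p1=F, p2=T, p3=F, p5=F} (p4) contributes 0 new; branch {p1=F, p2=F, p3=F, p5=F} (p4) contributes 0 new; branch {p1=F, p2=F, p3=F, p5=F} (p4) contributes 0 new. Total: 22.

22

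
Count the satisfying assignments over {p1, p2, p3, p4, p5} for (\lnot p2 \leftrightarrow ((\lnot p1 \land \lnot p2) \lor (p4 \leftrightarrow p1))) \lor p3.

Initial set: {((\lnot p2 \leftrightarrow ((\lnot p1 \land \lnot p2) \lor (p4 \leftrightarrow p1))) \lor p3)}.
((\lnot p2 \leftrightarrow ((\lnot p1 \land \lnot p2) \lor (p4 \leftrightarrow p1))) \lor p3): β-rule — branch into (\lnot p2 \leftrightarrow ((\lnot p1 \land \lnot p2) \lor (p4 \leftrightarrow p1)))  //  p3.
  branch 1 (add (\lnot p2 \leftrightarrow ((\lnot p1 \land \lnot p2) \lor (p4 \leftrightarrow p1)))):
    (\lnot p2 \leftrightarrow ((\lnot p1 \land \lnot p2) \lor (p4 \leftrightarrow p1))): β-rule — branch into \lnot p2, ((\lnot p1 \land \lnot p2) \lor (p4 \leftrightarrow p1))  //  \lnot \lnot p2, \lnot ((\lnot p1 \land \lnot p2) \lor (p4 \leftrightarrow p1)).
      branch 1.1 (add \lnot p2, ((\lnot p1 \land \lnot p2) \lor (p4 \leftrightarrow p1))):
        ((\lnot p1 \land \lnot p2) \lor (p4 \leftrightarrow p1)): β-rule — branch into (\lnot p1 \land \lnot p2)  //  (p4 \leftrightarrow p1).
          branch 1.1.1 (add (\lnot p1 \land \lnot p2)):
            (\lnot p1 \land \lnot p2): α-rule — add \lnot p1, \lnot p2.
            ○ open, literals {p1=false, p2=false}.
          branch 1.1.2 (add (p4 \leftrightarrow p1)):
            (p4 \leftrightarrow p1): β-rule — branch into p4, p1  //  \lnot p4, \lnot p1.
              branch 1.1.2.1 (add p4, p1):
                ○ open, literals {p1=true, p2=false, p4=true}.
              branch 1.1.2.2 (add \lnot p4, \lnot p1):
                ○ open, literals {p1=false, p2=false, p4=false}.
      branch 1.2 (add \lnot \lnot p2, \lnot ((\lnot p1 \land \lnot p2) \lor (p4 \leftrightarrow p1))):
        \lnot ((\lnot p1 \land \lnot p2) \lor (p4 \leftrightarrow p1)): α-rule — add \lnot (\lnot p1 \land \lnot p2), \lnot (p4 \leftrightarrow p1).
        \lnot (\lnot p1 \land \lnot p2): β-rule — branch into \lnot \lnot p1  //  \lnot \lnot p2.
          branch 1.2.1 (add \lnot \lnot p1):
            \lnot (p4 \leftrightarrow p1): β-rule — branch into p4, \lnot p1  //  \lnot p4, p1.
              branch 1.2.1.1 (add p4, \lnot p1):
                × closes — contains both p1 and \lnot p1.
              branch 1.2.1.2 (add \lnot p4, p1):
                ○ open, literals {p1=true, p2=true, p4=false}.
          branch 1.2.2 (add \lnot \lnot p2):
            \lnot (p4 \leftrightarrow p1): β-rule — branch into p4, \lnot p1  //  \lnot p4, p1.
              branch 1.2.2.1 (add p4, \lnot p1):
                ○ open, literals {p1=false, p2=true, p4=true}.
              branch 1.2.2.2 (add \lnot p4, p1):
                ○ open, literals {p1=true, p2=true, p4=false}.
  branch 2 (add p3):
    ○ open, literals {p3=true}.
1 branch closed, 7 open.
Each open branch fixes some atoms; the unmentioned ones are free. Counting distinct full assignments: branch {p1=false, p2=false} (p3, p4, p5) contributes 8 new; branch {p1=true, p2=false, p4=true} (p3, p5) contributes 4 new; branch {p1=false, p2=false, p4=false} (p3, p5) contributes 0 new; branch {p1=true, p2=true, p4=false} (p3, p5) contributes 4 new; branch {p1=false, p2=true, p4=true} (p3, p5) contributes 4 new; branch {p1=true, p2=true, p4=false} (p3, p5) contributes 0 new; branch {p3=true} (p1, p2, p4, p5) contributes 6 new. Total: 26.

26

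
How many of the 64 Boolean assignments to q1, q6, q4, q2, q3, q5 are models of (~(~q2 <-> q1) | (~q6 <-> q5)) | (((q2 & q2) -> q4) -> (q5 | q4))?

Initial set: {((~(~q2 <-> q1) | (~q6 <-> q5)) | (((q2 & q2) -> q4) -> (q5 | q4)))}.
((~(~q2 <-> q1) | (~q6 <-> q5)) | (((q2 & q2) -> q4) -> (q5 | q4))): β-rule — branch into (~(~q2 <-> q1) | (~q6 <-> q5))  //  (((q2 & q2) -> q4) -> (q5 | q4)).
  branch 1 (add (~(~q2 <-> q1) | (~q6 <-> q5))):
    (~(~q2 <-> q1) | (~q6 <-> q5)): β-rule — branch into ~(~q2 <-> q1)  //  (~q6 <-> q5).
      branch 1.1 (add ~(~q2 <-> q1)):
        ~(~q2 <-> q1): β-rule — branch into ~q2, ~q1  //  ~~q2, q1.
          branch 1.1.1 (add ~q2, ~q1):
            ○ open, literals {q1=F, q2=F}.
          branch 1.1.2 (add ~~q2, q1):
            ○ open, literals {q1=T, q2=T}.
      branch 1.2 (add (~q6 <-> q5)):
        (~q6 <-> q5): β-rule — branch into ~q6, q5  //  ~~q6, ~q5.
          branch 1.2.1 (add ~q6, q5):
            ○ open, literals {q5=T, q6=F}.
          branch 1.2.2 (add ~~q6, ~q5):
            ○ open, literals {q5=F, q6=T}.
  branch 2 (add (((q2 & q2) -> q4) -> (q5 | q4))):
    (((q2 & q2) -> q4) -> (q5 | q4)): β-rule — branch into ~((q2 & q2) -> q4)  //  (q5 | q4).
      branch 2.1 (add ~((q2 & q2) -> q4)):
        ~((q2 & q2) -> q4): α-rule — add (q2 & q2), ~q4.
        (q2 & q2): α-rule — add q2, q2.
        ○ open, literals {q2=T, q4=F}.
      branch 2.2 (add (q5 | q4)):
        (q5 | q4): β-rule — branch into q5  //  q4.
          branch 2.2.1 (add q5):
            ○ open, literals {q5=T}.
          branch 2.2.2 (add q4):
            ○ open, literals {q4=T}.
0 branches closed, 7 open.
Each open branch fixes some atoms; the unmentioned ones are free. Counting distinct full assignments: branch {q1=F, q2=F} (q6, q4, q3, q5) contributes 16 new; branch {q1=T, q2=T} (q6, q4, q3, q5) contributes 16 new; branch {q5=T, q6=F} (q1, q4, q2, q3) contributes 8 new; branch {q5=F, q6=T} (q1, q4, q2, q3) contributes 8 new; branch {q2=T, q4=F} (q1, q6, q3, q5) contributes 4 new; branch {q5=T} (q1, q6, q4, q2, q3) contributes 6 new; branch {q4=T} (q1, q6, q2, q3, q5) contributes 4 new. Total: 62.

62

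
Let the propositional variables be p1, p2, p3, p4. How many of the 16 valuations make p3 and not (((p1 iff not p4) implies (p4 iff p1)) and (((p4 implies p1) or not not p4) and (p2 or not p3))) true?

6

Initial set: {(p3 and not (((p1 iff not p4) implies (p4 iff p1)) and (((p4 implies p1) or not not p4) and (p2 or not p3))))}.
(p3 and not (((p1 iff not p4) implies (p4 iff p1)) and (((p4 implies p1) or not not p4) and (p2 or not p3)))): α-rule — add p3, not (((p1 iff not p4) implies (p4 iff p1)) and (((p4 implies p1) or not not p4) and (p2 or not p3))).
not (((p1 iff not p4) implies (p4 iff p1)) and (((p4 implies p1) or not not p4) and (p2 or not p3))): β-rule — branch into not ((p1 iff not p4) implies (p4 iff p1))  //  not (((p4 implies p1) or not not p4) and (p2 or not p3)).
  branch 1 (add not ((p1 iff not p4) implies (p4 iff p1))):
    not ((p1 iff not p4) implies (p4 iff p1)): α-rule — add (p1 iff not p4), not (p4 iff p1).
    (p1 iff not p4): β-rule — branch into p1, not p4  //  not p1, not not p4.
      branch 1.1 (add p1, not p4):
        not (p4 iff p1): β-rule — branch into p4, not p1  //  not p4, p1.
          branch 1.1.1 (add p4, not p1):
            × closes — contains both p4 and not p4.
          branch 1.1.2 (add not p4, p1):
            ○ open, literals {p1=1, p3=1, p4=0}.
      branch 1.2 (add not p1, not not p4):
        not (p4 iff p1): β-rule — branch into p4, not p1  //  not p4, p1.
          branch 1.2.1 (add p4, not p1):
            ○ open, literals {p1=0, p3=1, p4=1}.
          branch 1.2.2 (add not p4, p1):
            × closes — contains both p4 and not p4.
  branch 2 (add not (((p4 implies p1) or not not p4) and (p2 or not p3))):
    not (((p4 implies p1) or not not p4) and (p2 or not p3)): β-rule — branch into not ((p4 implies p1) or not not p4)  //  not (p2 or not p3).
      branch 2.1 (add not ((p4 implies p1) or not not p4)):
        not ((p4 implies p1) or not not p4): α-rule — add not (p4 implies p1), not not not p4.
        not (p4 implies p1): α-rule — add p4, not p1.
        not not not p4: drop double negation, giving not p4.
        × closes — contains both p4 and not p4.
      branch 2.2 (add not (p2 or not p3)):
        not (p2 or not p3): α-rule — add not p2, not not p3.
        ○ open, literals {p2=0, p3=1}.
3 branches closed, 3 open.
Each open branch fixes some atoms; the unmentioned ones are free. Counting distinct full assignments: branch {p1=1, p3=1, p4=0} (p2) contributes 2 new; branch {p1=0, p3=1, p4=1} (p2) contributes 2 new; branch {p2=0, p3=1} (p1, p4) contributes 2 new. Total: 6.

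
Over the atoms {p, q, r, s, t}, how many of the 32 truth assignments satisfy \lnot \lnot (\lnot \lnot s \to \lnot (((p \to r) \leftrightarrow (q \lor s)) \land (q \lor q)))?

26

Initial set: {\lnot \lnot (\lnot \lnot s \to \lnot (((p \to r) \leftrightarrow (q \lor s)) \land (q \lor q)))}.
\lnot \lnot (\lnot \lnot s \to \lnot (((p \to r) \leftrightarrow (q \lor s)) \land (q \lor q))): drop double negation, giving (\lnot \lnot s \to \lnot (((p \to r) \leftrightarrow (q \lor s)) \land (q \lor q))).
(\lnot \lnot s \to \lnot (((p \to r) \leftrightarrow (q \lor s)) \land (q \lor q))): β-rule — branch into \lnot \lnot \lnot s  //  \lnot (((p \to r) \leftrightarrow (q \lor s)) \land (q \lor q)).
  branch 1 (add \lnot \lnot \lnot s):
    \lnot \lnot \lnot s: drop double negation, giving \lnot s.
    ○ open, literals {s=F}.
  branch 2 (add \lnot (((p \to r) \leftrightarrow (q \lor s)) \land (q \lor q))):
    \lnot (((p \to r) \leftrightarrow (q \lor s)) \land (q \lor q)): β-rule — branch into \lnot ((p \to r) \leftrightarrow (q \lor s))  //  \lnot (q \lor q).
      branch 2.1 (add \lnot ((p \to r) \leftrightarrow (q \lor s))):
        \lnot ((p \to r) \leftrightarrow (q \lor s)): β-rule — branch into (p \to r), \lnot (q \lor s)  //  \lnot (p \to r), (q \lor s).
          branch 2.1.1 (add (p \to r), \lnot (q \lor s)):
            \lnot (q \lor s): α-rule — add \lnot q, \lnot s.
            (p \to r): β-rule — branch into \lnot p  //  r.
              branch 2.1.1.1 (add \lnot p):
                ○ open, literals {p=F, q=F, s=F}.
              branch 2.1.1.2 (add r):
                ○ open, literals {q=F, r=T, s=F}.
          branch 2.1.2 (add \lnot (p \to r), (q \lor s)):
            \lnot (p \to r): α-rule — add p, \lnot r.
            (q \lor s): β-rule — branch into q  //  s.
              branch 2.1.2.1 (add q):
                ○ open, literals {p=T, q=T, r=F}.
              branch 2.1.2.2 (add s):
                ○ open, literals {p=T, r=F, s=T}.
      branch 2.2 (add \lnot (q \lor q)):
        \lnot (q \lor q): α-rule — add \lnot q, \lnot q.
        ○ open, literals {q=F}.
0 branches closed, 6 open.
Each open branch fixes some atoms; the unmentioned ones are free. Counting distinct full assignments: branch {s=F} (p, q, r, t) contributes 16 new; branch {p=F, q=F, s=F} (r, t) contributes 0 new; branch {q=F, r=T, s=F} (p, t) contributes 0 new; branch {p=T, q=T, r=F} (s, t) contributes 2 new; branch {p=T, r=F, s=T} (q, t) contributes 2 new; branch {q=F} (p, r, s, t) contributes 6 new. Total: 26.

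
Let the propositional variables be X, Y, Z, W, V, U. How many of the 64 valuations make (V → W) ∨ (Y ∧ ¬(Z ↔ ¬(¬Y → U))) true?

52

Initial set: {((V → W) ∨ (Y ∧ ¬(Z ↔ ¬(¬Y → U))))}.
((V → W) ∨ (Y ∧ ¬(Z ↔ ¬(¬Y → U)))): β-rule — branch into (V → W)  //  (Y ∧ ¬(Z ↔ ¬(¬Y → U))).
  branch 1 (add (V → W)):
    (V → W): β-rule — branch into ¬V  //  W.
      branch 1.1 (add ¬V):
        ○ open, literals {V=false}.
      branch 1.2 (add W):
        ○ open, literals {W=true}.
  branch 2 (add (Y ∧ ¬(Z ↔ ¬(¬Y → U)))):
    (Y ∧ ¬(Z ↔ ¬(¬Y → U))): α-rule — add Y, ¬(Z ↔ ¬(¬Y → U)).
    ¬(Z ↔ ¬(¬Y → U)): β-rule — branch into Z, ¬¬(¬Y → U)  //  ¬Z, ¬(¬Y → U).
      branch 2.1 (add Z, ¬¬(¬Y → U)):
        ¬¬(¬Y → U): β-rule — branch into ¬¬Y  //  U.
          branch 2.1.1 (add ¬¬Y):
            ○ open, literals {Y=true, Z=true}.
          branch 2.1.2 (add U):
            ○ open, literals {U=true, Y=true, Z=true}.
      branch 2.2 (add ¬Z, ¬(¬Y → U)):
        ¬(¬Y → U): α-rule — add ¬Y, ¬U.
        × closes — contains both Y and ¬Y.
1 branch closed, 4 open.
Each open branch fixes some atoms; the unmentioned ones are free. Counting distinct full assignments: branch {V=false} (X, Y, Z, W, U) contributes 32 new; branch {W=true} (X, Y, Z, V, U) contributes 16 new; branch {Y=true, Z=true} (X, W, V, U) contributes 4 new; branch {U=true, Y=true, Z=true} (X, W, V) contributes 0 new. Total: 52.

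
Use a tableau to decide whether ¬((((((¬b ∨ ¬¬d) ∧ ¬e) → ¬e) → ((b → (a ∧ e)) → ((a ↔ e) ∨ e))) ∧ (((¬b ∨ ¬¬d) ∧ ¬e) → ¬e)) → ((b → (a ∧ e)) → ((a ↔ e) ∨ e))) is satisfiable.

Initial set: {T ¬((((((¬b ∨ ¬¬d) ∧ ¬e) → ¬e) → ((b → (a ∧ e)) → ((a ↔ e) ∨ e))) ∧ (((¬b ∨ ¬¬d) ∧ ¬e) → ¬e)) → ((b → (a ∧ e)) → ((a ↔ e) ∨ e)))}.
T ¬((((((¬b ∨ ¬¬d) ∧ ¬e) → ¬e) → ((b → (a ∧ e)) → ((a ↔ e) ∨ e))) ∧ (((¬b ∨ ¬¬d) ∧ ¬e) → ¬e)) → ((b → (a ∧ e)) → ((a ↔ e) ∨ e))): α-rule — add T (((((¬b ∨ ¬¬d) ∧ ¬e) → ¬e) → ((b → (a ∧ e)) → ((a ↔ e) ∨ e))) ∧ (((¬b ∨ ¬¬d) ∧ ¬e) → ¬e)), F ((b → (a ∧ e)) → ((a ↔ e) ∨ e)).
T (((((¬b ∨ ¬¬d) ∧ ¬e) → ¬e) → ((b → (a ∧ e)) → ((a ↔ e) ∨ e))) ∧ (((¬b ∨ ¬¬d) ∧ ¬e) → ¬e)): α-rule — add T ((((¬b ∨ ¬¬d) ∧ ¬e) → ¬e) → ((b → (a ∧ e)) → ((a ↔ e) ∨ e))), T (((¬b ∨ ¬¬d) ∧ ¬e) → ¬e).
F ((b → (a ∧ e)) → ((a ↔ e) ∨ e)): α-rule — add T (b → (a ∧ e)), F ((a ↔ e) ∨ e).
F ((a ↔ e) ∨ e): α-rule — add F (a ↔ e), F e.
T ((((¬b ∨ ¬¬d) ∧ ¬e) → ¬e) → ((b → (a ∧ e)) → ((a ↔ e) ∨ e))): β-rule — branch into F (((¬b ∨ ¬¬d) ∧ ¬e) → ¬e)  //  T ((b → (a ∧ e)) → ((a ↔ e) ∨ e)).
  branch 1 (add F (((¬b ∨ ¬¬d) ∧ ¬e) → ¬e)):
    F (((¬b ∨ ¬¬d) ∧ ¬e) → ¬e): α-rule — add T ((¬b ∨ ¬¬d) ∧ ¬e), F ¬e.
    × closes — contains both e and ¬e.
  branch 2 (add T ((b → (a ∧ e)) → ((a ↔ e) ∨ e))):
    T (((¬b ∨ ¬¬d) ∧ ¬e) → ¬e): β-rule — branch into F ((¬b ∨ ¬¬d) ∧ ¬e)  //  T ¬e.
      branch 2.1 (add F ((¬b ∨ ¬¬d) ∧ ¬e)):
        T (b → (a ∧ e)): β-rule — branch into F b  //  T (a ∧ e).
          branch 2.1.1 (add F b):
            F (a ↔ e): β-rule — branch into T a, F e  //  F a, T e.
              branch 2.1.1.1 (add T a, F e):
                T ((b → (a ∧ e)) → ((a ↔ e) ∨ e)): β-rule — branch into F (b → (a ∧ e))  //  T ((a ↔ e) ∨ e).
                  branch 2.1.1.1.1 (add F (b → (a ∧ e))):
                    F (b → (a ∧ e)): α-rule — add T b, F (a ∧ e).
                    × closes — contains both b and ¬b.
                  branch 2.1.1.1.2 (add T ((a ↔ e) ∨ e)):
                    F ((¬b ∨ ¬¬d) ∧ ¬e): β-rule — branch into F (¬b ∨ ¬¬d)  //  F ¬e.
                      branch 2.1.1.1.2.1 (add F (¬b ∨ ¬¬d)):
                        F (¬b ∨ ¬¬d): α-rule — add F ¬b, F ¬¬d.
                        × closes — contains both b and ¬b.
                      branch 2.1.1.1.2.2 (add F ¬e):
                        × closes — contains both e and ¬e.
              branch 2.1.1.2 (add F a, T e):
                × closes — contains both e and ¬e.
          branch 2.1.2 (add T (a ∧ e)):
            T (a ∧ e): α-rule — add T a, T e.
            × closes — contains both e and ¬e.
      branch 2.2 (add T ¬e):
        T (b → (a ∧ e)): β-rule — branch into F b  //  T (a ∧ e).
          branch 2.2.1 (add F b):
            F (a ↔ e): β-rule — branch into T a, F e  //  F a, T e.
              branch 2.2.1.1 (add T a, F e):
                T ((b → (a ∧ e)) → ((a ↔ e) ∨ e)): β-rule — branch into F (b → (a ∧ e))  //  T ((a ↔ e) ∨ e).
                  branch 2.2.1.1.1 (add F (b → (a ∧ e))):
                    F (b → (a ∧ e)): α-rule — add T b, F (a ∧ e).
                    × closes — contains both b and ¬b.
                  branch 2.2.1.1.2 (add T ((a ↔ e) ∨ e)):
                    T ((a ↔ e) ∨ e): β-rule — branch into T (a ↔ e)  //  T e.
                      branch 2.2.1.1.2.1 (add T (a ↔ e)):
                        T (a ↔ e): β-rule — branch into T a, T e  //  F a, F e.
                          branch 2.2.1.1.2.1.1 (add T a, T e):
                            × closes — contains both e and ¬e.
                          branch 2.2.1.1.2.1.2 (add F a, F e):
                            × closes — contains both a and ¬a.
                      branch 2.2.1.1.2.2 (add T e):
                        × closes — contains both e and ¬e.
              branch 2.2.1.2 (add F a, T e):
                × closes — contains both e and ¬e.
          branch 2.2.2 (add T (a ∧ e)):
            T (a ∧ e): α-rule — add T a, T e.
            × closes — contains both e and ¬e.
All 12 branches close.
Every branch closed; the formula is unsatisfiable.

Unsatisfiable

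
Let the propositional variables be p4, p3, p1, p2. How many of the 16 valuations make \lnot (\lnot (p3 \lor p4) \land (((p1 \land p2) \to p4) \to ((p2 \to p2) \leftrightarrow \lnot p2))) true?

Initial set: {T \lnot (\lnot (p3 \lor p4) \land (((p1 \land p2) \to p4) \to ((p2 \to p2) \leftrightarrow \lnot p2)))}.
T \lnot (\lnot (p3 \lor p4) \land (((p1 \land p2) \to p4) \to ((p2 \to p2) \leftrightarrow \lnot p2))): β-rule — branch into F \lnot (p3 \lor p4)  //  F (((p1 \land p2) \to p4) \to ((p2 \to p2) \leftrightarrow \lnot p2)).
  branch 1 (add F \lnot (p3 \lor p4)):
    F \lnot (p3 \lor p4): β-rule — branch into T p3  //  T p4.
      branch 1.1 (add T p3):
        ○ open, literals {p3=1}.
      branch 1.2 (add T p4):
        ○ open, literals {p4=1}.
  branch 2 (add F (((p1 \land p2) \to p4) \to ((p2 \to p2) \leftrightarrow \lnot p2))):
    F (((p1 \land p2) \to p4) \to ((p2 \to p2) \leftrightarrow \lnot p2)): α-rule — add T ((p1 \land p2) \to p4), F ((p2 \to p2) \leftrightarrow \lnot p2).
    T ((p1 \land p2) \to p4): β-rule — branch into F (p1 \land p2)  //  T p4.
      branch 2.1 (add F (p1 \land p2)):
        F ((p2 \to p2) \leftrightarrow \lnot p2): β-rule — branch into T (p2 \to p2), F \lnot p2  //  F (p2 \to p2), T \lnot p2.
          branch 2.1.1 (add T (p2 \to p2), F \lnot p2):
            F (p1 \land p2): β-rule — branch into F p1  //  F p2.
              branch 2.1.1.1 (add F p1):
                T (p2 \to p2): β-rule — branch into F p2  //  T p2.
                  branch 2.1.1.1.1 (add F p2):
                    × closes — contains both p2 and \lnot p2.
                  branch 2.1.1.1.2 (add T p2):
                    ○ open, literals {p1=0, p2=1}.
              branch 2.1.1.2 (add F p2):
                × closes — contains both p2 and \lnot p2.
          branch 2.1.2 (add F (p2 \to p2), T \lnot p2):
            F (p2 \to p2): α-rule — add T p2, F p2.
            × closes — contains both p2 and \lnot p2.
      branch 2.2 (add T p4):
        F ((p2 \to p2) \leftrightarrow \lnot p2): β-rule — branch into T (p2 \to p2), F \lnot p2  //  F (p2 \to p2), T \lnot p2.
          branch 2.2.1 (add T (p2 \to p2), F \lnot p2):
            T (p2 \to p2): β-rule — branch into F p2  //  T p2.
              branch 2.2.1.1 (add F p2):
                × closes — contains both p2 and \lnot p2.
              branch 2.2.1.2 (add T p2):
                ○ open, literals {p2=1, p4=1}.
          branch 2.2.2 (add F (p2 \to p2), T \lnot p2):
            F (p2 \to p2): α-rule — add T p2, F p2.
            × closes — contains both p2 and \lnot p2.
5 branches closed, 4 open.
Each open branch fixes some atoms; the unmentioned ones are free. Counting distinct full assignments: branch {p3=1} (p4, p1, p2) contributes 8 new; branch {p4=1} (p3, p1, p2) contributes 4 new; branch {p1=0, p2=1} (p4, p3) contributes 1 new; branch {p2=1, p4=1} (p3, p1) contributes 0 new. Total: 13.

13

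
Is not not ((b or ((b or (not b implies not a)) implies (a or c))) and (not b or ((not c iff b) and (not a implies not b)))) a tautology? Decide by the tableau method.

Not valid

Assume the negation and expand:
Initial set: {F not not ((b or ((b or (not b implies not a)) implies (a or c))) and (not b or ((not c iff b) and (not a implies not b))))}.
F not not ((b or ((b or (not b implies not a)) implies (a or c))) and (not b or ((not c iff b) and (not a implies not b)))): drop double negation, giving F ((b or ((b or (not b implies not a)) implies (a or c))) and (not b or ((not c iff b) and (not a implies not b)))).
F ((b or ((b or (not b implies not a)) implies (a or c))) and (not b or ((not c iff b) and (not a implies not b)))): β-rule — branch into F (b or ((b or (not b implies not a)) implies (a or c)))  //  F (not b or ((not c iff b) and (not a implies not b))).
  branch 1 (add F (b or ((b or (not b implies not a)) implies (a or c)))):
    F (b or ((b or (not b implies not a)) implies (a or c))): α-rule — add F b, F ((b or (not b implies not a)) implies (a or c)).
    F ((b or (not b implies not a)) implies (a or c)): α-rule — add T (b or (not b implies not a)), F (a or c).
    F (a or c): α-rule — add F a, F c.
    T (b or (not b implies not a)): β-rule — branch into T b  //  T (not b implies not a).
      branch 1.1 (add T b):
        × closes — contains both b and not b.
      branch 1.2 (add T (not b implies not a)):
        T (not b implies not a): β-rule — branch into F not b  //  T not a.
          branch 1.2.1 (add F not b):
            × closes — contains both b and not b.
          branch 1.2.2 (add T not a):
            ○ open, literals {a=false, b=false, c=false}.
  branch 2 (add F (not b or ((not c iff b) and (not a implies not b)))):
    F (not b or ((not c iff b) and (not a implies not b))): α-rule — add F not b, F ((not c iff b) and (not a implies not b)).
    F ((not c iff b) and (not a implies not b)): β-rule — branch into F (not c iff b)  //  F (not a implies not b).
      branch 2.1 (add F (not c iff b)):
        F (not c iff b): β-rule — branch into T not c, F b  //  F not c, T b.
          branch 2.1.1 (add T not c, F b):
            × closes — contains both b and not b.
          branch 2.1.2 (add F not c, T b):
            ○ open, literals {b=true, c=true}.
      branch 2.2 (add F (not a implies not b)):
        F (not a implies not b): α-rule — add T not a, F not b.
        ○ open, literals {a=false, b=true}.
3 branches closed, 3 open.
An open branch gives a countermodel: a=false, b=false, c=false (unmentioned atoms arbitrary); under it the original formula is false.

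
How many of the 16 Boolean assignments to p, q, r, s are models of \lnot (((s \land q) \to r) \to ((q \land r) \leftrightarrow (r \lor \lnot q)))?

Initial set: {T \lnot (((s \land q) \to r) \to ((q \land r) \leftrightarrow (r \lor \lnot q)))}.
T \lnot (((s \land q) \to r) \to ((q \land r) \leftrightarrow (r \lor \lnot q))): α-rule — add T ((s \land q) \to r), F ((q \land r) \leftrightarrow (r \lor \lnot q)).
T ((s \land q) \to r): β-rule — branch into F (s \land q)  //  T r.
  branch 1 (add F (s \land q)):
    F ((q \land r) \leftrightarrow (r \lor \lnot q)): β-rule — branch into T (q \land r), F (r \lor \lnot q)  //  F (q \land r), T (r \lor \lnot q).
      branch 1.1 (add T (q \land r), F (r \lor \lnot q)):
        T (q \land r): α-rule — add T q, T r.
        F (r \lor \lnot q): α-rule — add F r, F \lnot q.
        × closes — contains both r and \lnot r.
      branch 1.2 (add F (q \land r), T (r \lor \lnot q)):
        F (s \land q): β-rule — branch into F s  //  F q.
          branch 1.2.1 (add F s):
            F (q \land r): β-rule — branch into F q  //  F r.
              branch 1.2.1.1 (add F q):
                T (r \lor \lnot q): β-rule — branch into T r  //  T \lnot q.
                  branch 1.2.1.1.1 (add T r):
                    ○ open, literals {q=F, r=T, s=F}.
                  branch 1.2.1.1.2 (add T \lnot q):
                    ○ open, literals {q=F, s=F}.
              branch 1.2.1.2 (add F r):
                T (r \lor \lnot q): β-rule — branch into T r  //  T \lnot q.
                  branch 1.2.1.2.1 (add T r):
                    × closes — contains both r and \lnot r.
                  branch 1.2.1.2.2 (add T \lnot q):
                    ○ open, literals {q=F, r=F, s=F}.
          branch 1.2.2 (add F q):
            F (q \land r): β-rule — branch into F q  //  F r.
              branch 1.2.2.1 (add F q):
                T (r \lor \lnot q): β-rule — branch into T r  //  T \lnot q.
                  branch 1.2.2.1.1 (add T r):
                    ○ open, literals {q=F, r=T}.
                  branch 1.2.2.1.2 (add T \lnot q):
                    ○ open, literals {q=F}.
              branch 1.2.2.2 (add F r):
                T (r \lor \lnot q): β-rule — branch into T r  //  T \lnot q.
                  branch 1.2.2.2.1 (add T r):
                    × closes — contains both r and \lnot r.
                  branch 1.2.2.2.2 (add T \lnot q):
                    ○ open, literals {q=F, r=F}.
  branch 2 (add T r):
    F ((q \land r) \leftrightarrow (r \lor \lnot q)): β-rule — branch into T (q \land r), F (r \lor \lnot q)  //  F (q \land r), T (r \lor \lnot q).
      branch 2.1 (add T (q \land r), F (r \lor \lnot q)):
        T (q \land r): α-rule — add T q, T r.
        F (r \lor \lnot q): α-rule — add F r, F \lnot q.
        × closes — contains both r and \lnot r.
      branch 2.2 (add F (q \land r), T (r \lor \lnot q)):
        F (q \land r): β-rule — branch into F q  //  F r.
          branch 2.2.1 (add F q):
            T (r \lor \lnot q): β-rule — branch into T r  //  T \lnot q.
              branch 2.2.1.1 (add T r):
                ○ open, literals {q=F, r=T}.
              branch 2.2.1.2 (add T \lnot q):
                ○ open, literals {q=F, r=T}.
          branch 2.2.2 (add F r):
            × closes — contains both r and \lnot r.
5 branches closed, 8 open.
Each open branch fixes some atoms; the unmentioned ones are free. Counting distinct full assignments: branch {q=F, r=T, s=F} (p) contributes 2 new; branch {q=F, s=F} (p, r) contributes 2 new; branch {q=F, r=F, s=F} (p) contributes 0 new; branch {q=F, r=T} (p, s) contributes 2 new; branch {q=F} (p, r, s) contributes 2 new; branch {q=F, r=F} (p, s) contributes 0 new; branch {q=F, r=T} (p, s) contributes 0 new; branch {q=F, r=T} (p, s) contributes 0 new. Total: 8.

8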